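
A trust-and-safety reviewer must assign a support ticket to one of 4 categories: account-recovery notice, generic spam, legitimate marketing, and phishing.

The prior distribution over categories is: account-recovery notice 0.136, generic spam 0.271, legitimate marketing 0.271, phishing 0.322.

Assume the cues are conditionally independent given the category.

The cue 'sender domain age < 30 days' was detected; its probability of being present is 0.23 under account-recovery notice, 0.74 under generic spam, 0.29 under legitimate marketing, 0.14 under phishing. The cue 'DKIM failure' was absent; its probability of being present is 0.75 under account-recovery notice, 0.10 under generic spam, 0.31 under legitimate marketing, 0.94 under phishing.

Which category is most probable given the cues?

Multiply each prior by the joint likelihood of the cue pattern (using 1 − P(present | H) for each absent cue):
  account-recovery notice: 0.136 × 0.23 × (1 − 0.75) = 0.00782
  generic spam: 0.271 × 0.74 × (1 − 0.10) = 0.18049
  legitimate marketing: 0.271 × 0.29 × (1 − 0.31) = 0.054227
  phishing: 0.322 × 0.14 × (1 − 0.94) = 0.0027048
Normalizing constant Z = 0.00782 + 0.18049 + 0.054227 + 0.0027048 = 0.24524.
P(account-recovery notice | evidence) ≈ 0.00782 / 0.24524 ≈ 0.032
P(generic spam | evidence) ≈ 0.18049 / 0.24524 ≈ 0.736
P(legitimate marketing | evidence) ≈ 0.054227 / 0.24524 ≈ 0.221
P(phishing | evidence) ≈ 0.0027048 / 0.24524 ≈ 0.011
The largest is 0.736, so generic spam is most probable.

generic spam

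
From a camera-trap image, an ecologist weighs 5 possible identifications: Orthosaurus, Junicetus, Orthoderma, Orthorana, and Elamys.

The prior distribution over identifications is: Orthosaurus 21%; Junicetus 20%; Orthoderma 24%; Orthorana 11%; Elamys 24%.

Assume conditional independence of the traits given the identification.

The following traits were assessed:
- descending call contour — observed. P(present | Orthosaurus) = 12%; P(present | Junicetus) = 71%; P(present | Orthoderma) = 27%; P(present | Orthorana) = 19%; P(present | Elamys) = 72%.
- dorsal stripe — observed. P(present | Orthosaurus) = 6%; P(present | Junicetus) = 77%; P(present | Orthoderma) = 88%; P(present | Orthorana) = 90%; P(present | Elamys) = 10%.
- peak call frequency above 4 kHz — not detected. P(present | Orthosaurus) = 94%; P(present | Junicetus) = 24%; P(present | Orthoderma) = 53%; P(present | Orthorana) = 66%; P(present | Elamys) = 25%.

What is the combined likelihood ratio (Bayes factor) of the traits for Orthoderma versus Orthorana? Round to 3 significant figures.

1.92

The Bayes factor is the ratio of the joint likelihoods of the trait pattern under the two hypotheses (using 1 − P(present | H) for each absent trait).
  Orthoderma: 0.27 × 0.88 × (1 − 0.53) = 0.11167
  Orthorana: 0.19 × 0.90 × (1 − 0.66) = 0.05814
Bayes factor = 0.11167 / 0.05814 ≈ 1.92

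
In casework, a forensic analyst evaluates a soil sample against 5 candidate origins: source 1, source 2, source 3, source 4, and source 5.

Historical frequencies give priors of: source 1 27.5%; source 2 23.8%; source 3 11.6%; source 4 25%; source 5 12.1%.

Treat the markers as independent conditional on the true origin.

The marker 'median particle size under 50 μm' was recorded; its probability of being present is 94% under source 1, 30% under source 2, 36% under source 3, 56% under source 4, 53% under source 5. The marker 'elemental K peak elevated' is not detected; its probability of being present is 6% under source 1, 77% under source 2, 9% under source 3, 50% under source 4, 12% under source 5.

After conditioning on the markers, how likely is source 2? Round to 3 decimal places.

0.039

For each hypothesis, the unnormalized posterior weight is prior × product of the marker likelihoods (using 1 − P(present | H) for each absent marker):
  source 1: 0.275 × 0.94 × (1 − 0.06) = 0.24299
  source 2: 0.238 × 0.30 × (1 − 0.77) = 0.016422
  source 3: 0.116 × 0.36 × (1 − 0.09) = 0.038002
  source 4: 0.250 × 0.56 × (1 − 0.50) = 0.07
  source 5: 0.121 × 0.53 × (1 − 0.12) = 0.056434
The unnormalized weights sum to 0.42385.
P(source 2 | evidence) = 0.016422 / 0.42385 ≈ 0.039.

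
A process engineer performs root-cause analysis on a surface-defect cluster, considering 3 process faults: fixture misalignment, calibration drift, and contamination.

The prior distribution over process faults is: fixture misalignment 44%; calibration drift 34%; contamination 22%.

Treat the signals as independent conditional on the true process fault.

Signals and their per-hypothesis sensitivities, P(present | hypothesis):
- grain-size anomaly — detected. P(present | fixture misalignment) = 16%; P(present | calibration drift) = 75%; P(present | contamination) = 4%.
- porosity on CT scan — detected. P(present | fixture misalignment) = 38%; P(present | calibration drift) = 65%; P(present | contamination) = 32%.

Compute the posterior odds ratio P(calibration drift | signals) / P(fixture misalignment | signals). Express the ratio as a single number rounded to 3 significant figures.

Posterior odds equal prior odds times the likelihood ratio; only the two competing hypotheses matter.
  calibration drift: 0.34 × 0.75 × 0.65 = 0.16575
  fixture misalignment: 0.44 × 0.16 × 0.38 = 0.026752
Posterior odds = 0.16575 / 0.026752 ≈ 6.20.

6.20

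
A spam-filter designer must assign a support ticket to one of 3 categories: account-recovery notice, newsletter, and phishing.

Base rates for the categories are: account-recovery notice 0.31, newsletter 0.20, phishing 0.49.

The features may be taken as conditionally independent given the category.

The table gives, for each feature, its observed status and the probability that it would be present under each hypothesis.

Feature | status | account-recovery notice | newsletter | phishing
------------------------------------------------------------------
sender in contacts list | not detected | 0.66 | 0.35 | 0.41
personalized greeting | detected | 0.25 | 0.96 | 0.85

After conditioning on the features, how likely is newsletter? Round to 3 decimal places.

By Bayes' rule with conditional independence, the unnormalized weight for each hypothesis is prior × ∏ likelihoods (using 1 − P(present | H) for each absent feature):
  account-recovery notice: 0.31 × (1 − 0.66) × 0.25 = 0.02635
  newsletter: 0.20 × (1 − 0.35) × 0.96 = 0.1248
  phishing: 0.49 × (1 − 0.41) × 0.85 = 0.24574
Marginal likelihood of the evidence = 0.39688.
P(newsletter | evidence) = 0.1248 / 0.39688 ≈ 0.314.

0.314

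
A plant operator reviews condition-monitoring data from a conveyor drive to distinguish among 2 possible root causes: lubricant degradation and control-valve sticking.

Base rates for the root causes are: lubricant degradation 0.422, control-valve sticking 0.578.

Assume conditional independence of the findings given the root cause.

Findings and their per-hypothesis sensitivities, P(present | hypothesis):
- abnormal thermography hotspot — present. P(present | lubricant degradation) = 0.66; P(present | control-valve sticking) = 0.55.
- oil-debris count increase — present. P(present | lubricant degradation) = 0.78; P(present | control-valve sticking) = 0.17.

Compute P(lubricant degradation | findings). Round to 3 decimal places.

0.801

For each hypothesis, the unnormalized posterior weight is prior × product of the finding likelihoods:
  lubricant degradation: 0.422 × 0.66 × 0.78 = 0.21725
  control-valve sticking: 0.578 × 0.55 × 0.17 = 0.054043
Marginal likelihood of the evidence = 0.27129.
P(lubricant degradation | evidence) = 0.21725 / 0.27129 ≈ 0.801.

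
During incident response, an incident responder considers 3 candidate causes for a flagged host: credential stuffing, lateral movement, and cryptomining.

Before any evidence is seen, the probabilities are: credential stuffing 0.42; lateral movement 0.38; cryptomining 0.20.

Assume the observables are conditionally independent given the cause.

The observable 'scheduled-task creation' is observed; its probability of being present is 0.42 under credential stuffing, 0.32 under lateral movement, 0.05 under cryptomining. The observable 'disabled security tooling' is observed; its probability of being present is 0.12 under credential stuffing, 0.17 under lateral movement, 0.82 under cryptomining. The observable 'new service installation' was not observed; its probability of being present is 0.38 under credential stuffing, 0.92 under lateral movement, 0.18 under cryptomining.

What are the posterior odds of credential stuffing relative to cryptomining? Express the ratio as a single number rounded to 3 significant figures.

The normalizing constant cancels in an odds ratio, so compute prior × likelihood for the two hypotheses only (using 1 − P(present | H) for each absent observable):
  credential stuffing: 0.42 × 0.42 × 0.12 × (1 − 0.38) = 0.013124
  cryptomining: 0.20 × 0.05 × 0.82 × (1 − 0.18) = 0.006724
Odds(credential stuffing : cryptomining) = 0.013124 / 0.006724 ≈ 1.95.

1.95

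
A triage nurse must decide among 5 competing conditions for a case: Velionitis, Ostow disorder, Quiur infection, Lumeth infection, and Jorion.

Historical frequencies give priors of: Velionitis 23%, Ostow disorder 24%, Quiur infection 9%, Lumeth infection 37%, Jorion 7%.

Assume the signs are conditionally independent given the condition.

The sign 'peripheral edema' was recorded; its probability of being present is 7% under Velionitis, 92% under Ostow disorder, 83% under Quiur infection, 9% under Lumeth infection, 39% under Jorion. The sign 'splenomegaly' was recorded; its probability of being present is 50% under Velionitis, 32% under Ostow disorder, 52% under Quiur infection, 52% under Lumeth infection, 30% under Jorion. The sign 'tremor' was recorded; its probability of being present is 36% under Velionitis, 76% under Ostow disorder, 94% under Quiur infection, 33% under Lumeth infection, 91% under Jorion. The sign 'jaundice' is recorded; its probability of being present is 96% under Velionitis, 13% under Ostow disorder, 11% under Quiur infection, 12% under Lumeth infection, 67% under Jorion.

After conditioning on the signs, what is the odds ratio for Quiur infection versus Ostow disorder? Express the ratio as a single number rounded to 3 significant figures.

0.575

Posterior odds equal prior odds times the likelihood ratio; only the two competing hypotheses matter.
  Quiur infection: 0.09 × 0.83 × 0.52 × 0.94 × 0.11 = 0.0040165
  Ostow disorder: 0.24 × 0.92 × 0.32 × 0.76 × 0.13 = 0.0069808
Posterior odds = 0.0040165 / 0.0069808 ≈ 0.575.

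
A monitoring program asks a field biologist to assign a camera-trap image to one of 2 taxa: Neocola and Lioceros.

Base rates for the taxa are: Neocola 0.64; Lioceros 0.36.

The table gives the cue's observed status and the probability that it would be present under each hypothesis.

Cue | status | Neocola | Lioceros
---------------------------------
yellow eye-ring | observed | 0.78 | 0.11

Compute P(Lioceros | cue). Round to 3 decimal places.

0.073

Multiply each prior by the likelihood of the cue:
  Neocola: 0.64 × 0.78 = 0.4992
  Lioceros: 0.36 × 0.11 = 0.0396
Normalizing constant Z = 0.4992 + 0.0396 = 0.5388.
P(Lioceros | evidence) = 0.0396 / 0.5388 ≈ 0.073.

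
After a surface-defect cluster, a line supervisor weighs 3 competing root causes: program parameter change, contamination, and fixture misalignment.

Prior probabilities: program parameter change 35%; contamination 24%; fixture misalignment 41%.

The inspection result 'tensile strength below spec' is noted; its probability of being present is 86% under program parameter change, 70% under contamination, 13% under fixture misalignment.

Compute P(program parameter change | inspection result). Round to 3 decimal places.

0.576

Multiply each prior by the likelihood of the inspection result:
  program parameter change: 0.35 × 0.86 = 0.301
  contamination: 0.24 × 0.70 = 0.168
  fixture misalignment: 0.41 × 0.13 = 0.0533
Normalizing constant Z = 0.301 + 0.168 + 0.0533 = 0.5223.
P(program parameter change | evidence) = 0.301 / 0.5223 ≈ 0.576.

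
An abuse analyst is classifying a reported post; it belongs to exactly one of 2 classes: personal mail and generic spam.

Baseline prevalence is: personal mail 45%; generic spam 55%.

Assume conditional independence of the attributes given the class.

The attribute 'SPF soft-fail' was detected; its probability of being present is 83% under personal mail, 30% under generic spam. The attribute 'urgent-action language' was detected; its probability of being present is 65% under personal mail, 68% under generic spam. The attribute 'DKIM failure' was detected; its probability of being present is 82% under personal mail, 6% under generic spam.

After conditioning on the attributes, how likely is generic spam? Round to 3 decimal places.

0.033

Multiply each prior by the joint likelihood of the attribute pattern:
  personal mail: 0.45 × 0.83 × 0.65 × 0.82 = 0.19908
  generic spam: 0.55 × 0.30 × 0.68 × 0.06 = 0.006732
Marginal likelihood of the evidence = 0.20581.
P(generic spam | evidence) = 0.006732 / 0.20581 ≈ 0.033.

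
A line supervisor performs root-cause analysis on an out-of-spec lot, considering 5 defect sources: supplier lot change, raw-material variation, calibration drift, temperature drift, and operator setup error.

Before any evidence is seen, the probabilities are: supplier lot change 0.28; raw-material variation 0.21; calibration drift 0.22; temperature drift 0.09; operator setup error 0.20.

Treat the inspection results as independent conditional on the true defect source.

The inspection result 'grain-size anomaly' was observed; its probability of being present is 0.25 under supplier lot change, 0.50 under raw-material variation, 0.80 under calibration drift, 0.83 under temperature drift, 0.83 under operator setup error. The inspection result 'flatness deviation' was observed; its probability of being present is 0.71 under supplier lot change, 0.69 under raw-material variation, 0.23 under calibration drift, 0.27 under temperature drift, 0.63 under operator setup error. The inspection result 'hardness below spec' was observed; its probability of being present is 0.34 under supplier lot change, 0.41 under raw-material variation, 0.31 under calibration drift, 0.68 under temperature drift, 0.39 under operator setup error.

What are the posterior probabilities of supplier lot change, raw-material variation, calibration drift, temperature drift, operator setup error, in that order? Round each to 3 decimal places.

0.149, 0.261, 0.110, 0.121, 0.359

For each hypothesis, the unnormalized posterior weight is prior × product of the inspection result likelihoods:
  supplier lot change: 0.28 × 0.25 × 0.71 × 0.34 = 0.016898
  raw-material variation: 0.21 × 0.50 × 0.69 × 0.41 = 0.029704
  calibration drift: 0.22 × 0.80 × 0.23 × 0.31 = 0.012549
  temperature drift: 0.09 × 0.83 × 0.27 × 0.68 = 0.013715
  operator setup error: 0.20 × 0.83 × 0.63 × 0.39 = 0.040786
Normalizing constant Z = 0.016898 + 0.029704 + 0.012549 + 0.013715 + 0.040786 = 0.11365.
P(supplier lot change | evidence) = 0.016898 / 0.11365 ≈ 0.149
P(raw-material variation | evidence) = 0.029704 / 0.11365 ≈ 0.261
P(calibration drift | evidence) = 0.012549 / 0.11365 ≈ 0.110
P(temperature drift | evidence) = 0.013715 / 0.11365 ≈ 0.121
P(operator setup error | evidence) = 0.040786 / 0.11365 ≈ 0.359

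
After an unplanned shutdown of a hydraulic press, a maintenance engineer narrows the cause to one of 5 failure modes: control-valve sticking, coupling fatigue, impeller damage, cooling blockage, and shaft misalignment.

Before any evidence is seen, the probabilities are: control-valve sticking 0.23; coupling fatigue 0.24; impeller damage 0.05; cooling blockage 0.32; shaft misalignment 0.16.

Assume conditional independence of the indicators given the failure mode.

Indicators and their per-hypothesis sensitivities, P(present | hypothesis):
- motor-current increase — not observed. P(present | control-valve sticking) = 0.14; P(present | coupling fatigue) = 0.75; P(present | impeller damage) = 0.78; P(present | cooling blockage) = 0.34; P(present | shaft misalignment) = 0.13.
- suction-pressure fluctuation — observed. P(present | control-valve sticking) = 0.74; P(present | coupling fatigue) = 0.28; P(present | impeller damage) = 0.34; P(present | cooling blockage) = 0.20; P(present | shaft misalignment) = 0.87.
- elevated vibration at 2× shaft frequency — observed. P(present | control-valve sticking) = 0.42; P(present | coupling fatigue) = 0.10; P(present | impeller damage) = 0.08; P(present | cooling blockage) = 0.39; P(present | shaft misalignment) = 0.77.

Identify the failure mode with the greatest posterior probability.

shaft misalignment

For each hypothesis, the unnormalized posterior weight is prior × product of the indicator likelihoods (using 1 − P(present | H) for each absent indicator):
  control-valve sticking: 0.23 × (1 − 0.14) × 0.74 × 0.42 = 0.061476
  coupling fatigue: 0.24 × (1 − 0.75) × 0.28 × 0.10 = 0.00168
  impeller damage: 0.05 × (1 − 0.78) × 0.34 × 0.08 = 0.0002992
  cooling blockage: 0.32 × (1 − 0.34) × 0.20 × 0.39 = 0.016474
  shaft misalignment: 0.16 × (1 − 0.13) × 0.87 × 0.77 = 0.09325
Normalizing constant Z = 0.061476 + 0.00168 + 0.0002992 + 0.016474 + 0.09325 = 0.17318.
P(control-valve sticking | evidence) ≈ 0.061476 / 0.17318 ≈ 0.355
P(coupling fatigue | evidence) ≈ 0.00168 / 0.17318 ≈ 0.010
P(impeller damage | evidence) ≈ 0.0002992 / 0.17318 ≈ 0.002
P(cooling blockage | evidence) ≈ 0.016474 / 0.17318 ≈ 0.095
P(shaft misalignment | evidence) ≈ 0.09325 / 0.17318 ≈ 0.538
The largest is 0.538, so shaft misalignment is most probable.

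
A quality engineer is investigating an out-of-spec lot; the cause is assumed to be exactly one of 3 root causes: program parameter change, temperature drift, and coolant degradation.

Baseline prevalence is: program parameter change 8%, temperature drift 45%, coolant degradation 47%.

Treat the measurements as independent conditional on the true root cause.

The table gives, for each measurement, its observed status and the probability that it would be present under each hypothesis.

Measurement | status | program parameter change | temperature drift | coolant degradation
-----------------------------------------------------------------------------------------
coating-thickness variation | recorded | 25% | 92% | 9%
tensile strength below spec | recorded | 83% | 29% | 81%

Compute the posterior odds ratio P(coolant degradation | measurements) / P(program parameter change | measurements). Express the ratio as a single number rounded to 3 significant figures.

2.06

Unnormalized posterior weight (prior times the measurement likelihoods) for each of the two hypotheses:
  coolant degradation: 0.47 × 0.09 × 0.81 = 0.034263
  program parameter change: 0.08 × 0.25 × 0.83 = 0.0166
Odds(coolant degradation : program parameter change) = 0.034263 / 0.0166 ≈ 2.06.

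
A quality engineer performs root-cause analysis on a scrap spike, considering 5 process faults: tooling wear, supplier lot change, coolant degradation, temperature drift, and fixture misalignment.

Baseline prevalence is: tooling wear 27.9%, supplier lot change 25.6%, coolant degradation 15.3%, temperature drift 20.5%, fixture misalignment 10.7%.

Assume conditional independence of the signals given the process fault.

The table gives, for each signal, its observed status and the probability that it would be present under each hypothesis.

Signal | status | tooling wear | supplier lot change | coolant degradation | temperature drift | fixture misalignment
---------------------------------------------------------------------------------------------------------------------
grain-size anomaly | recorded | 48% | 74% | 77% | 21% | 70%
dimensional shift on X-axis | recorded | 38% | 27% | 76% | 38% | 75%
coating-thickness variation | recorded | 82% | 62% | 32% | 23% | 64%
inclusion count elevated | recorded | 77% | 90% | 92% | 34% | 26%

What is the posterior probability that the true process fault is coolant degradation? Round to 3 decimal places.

For each hypothesis, the unnormalized posterior weight is prior × product of the signal likelihoods:
  tooling wear: 0.279 × 0.48 × 0.38 × 0.82 × 0.77 = 0.032132
  supplier lot change: 0.256 × 0.74 × 0.27 × 0.62 × 0.90 = 0.028541
  coolant degradation: 0.153 × 0.77 × 0.76 × 0.32 × 0.92 = 0.026359
  temperature drift: 0.205 × 0.21 × 0.38 × 0.23 × 0.34 = 0.0012793
  fixture misalignment: 0.107 × 0.70 × 0.75 × 0.64 × 0.26 = 0.0093475
The unnormalized weights sum to 0.097659.
P(coolant degradation | evidence) = 0.026359 / 0.097659 ≈ 0.270.

0.270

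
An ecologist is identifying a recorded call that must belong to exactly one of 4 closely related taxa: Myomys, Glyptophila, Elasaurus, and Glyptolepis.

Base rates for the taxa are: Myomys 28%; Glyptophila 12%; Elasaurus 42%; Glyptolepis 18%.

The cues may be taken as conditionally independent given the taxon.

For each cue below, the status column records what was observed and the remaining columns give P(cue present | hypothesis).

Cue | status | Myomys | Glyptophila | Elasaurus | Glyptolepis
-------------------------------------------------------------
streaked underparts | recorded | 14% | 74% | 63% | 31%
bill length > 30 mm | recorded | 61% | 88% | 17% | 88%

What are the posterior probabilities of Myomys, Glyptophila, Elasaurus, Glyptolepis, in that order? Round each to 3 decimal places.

By Bayes' rule with conditional independence, the unnormalized weight for each hypothesis is prior × ∏ likelihoods:
  Myomys: 0.28 × 0.14 × 0.61 = 0.023912
  Glyptophila: 0.12 × 0.74 × 0.88 = 0.078144
  Elasaurus: 0.42 × 0.63 × 0.17 = 0.044982
  Glyptolepis: 0.18 × 0.31 × 0.88 = 0.049104
Normalizing constant Z = 0.023912 + 0.078144 + 0.044982 + 0.049104 = 0.19614.
P(Myomys | evidence) = 0.023912 / 0.19614 ≈ 0.122
P(Glyptophila | evidence) = 0.078144 / 0.19614 ≈ 0.398
P(Elasaurus | evidence) = 0.044982 / 0.19614 ≈ 0.229
P(Glyptolepis | evidence) = 0.049104 / 0.19614 ≈ 0.250

0.122, 0.398, 0.229, 0.250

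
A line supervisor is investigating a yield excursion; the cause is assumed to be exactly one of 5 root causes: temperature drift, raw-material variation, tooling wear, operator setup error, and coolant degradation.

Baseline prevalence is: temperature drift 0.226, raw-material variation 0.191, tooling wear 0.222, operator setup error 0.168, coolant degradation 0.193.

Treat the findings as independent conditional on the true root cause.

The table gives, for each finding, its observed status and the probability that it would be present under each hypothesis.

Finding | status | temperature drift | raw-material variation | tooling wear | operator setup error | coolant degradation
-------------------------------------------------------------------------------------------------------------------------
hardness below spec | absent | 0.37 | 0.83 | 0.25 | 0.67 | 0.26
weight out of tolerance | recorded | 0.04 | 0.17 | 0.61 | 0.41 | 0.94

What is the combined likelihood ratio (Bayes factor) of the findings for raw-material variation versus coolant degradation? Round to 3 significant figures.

0.0415

The Bayes factor is the ratio of the joint likelihoods of the evidence pattern under the two hypotheses (using 1 − P(present | H) for each absent finding).
  raw-material variation: (1 − 0.83) × 0.17 = 0.0289
  coolant degradation: (1 − 0.26) × 0.94 = 0.6956
Bayes factor = 0.0289 / 0.6956 ≈ 0.0415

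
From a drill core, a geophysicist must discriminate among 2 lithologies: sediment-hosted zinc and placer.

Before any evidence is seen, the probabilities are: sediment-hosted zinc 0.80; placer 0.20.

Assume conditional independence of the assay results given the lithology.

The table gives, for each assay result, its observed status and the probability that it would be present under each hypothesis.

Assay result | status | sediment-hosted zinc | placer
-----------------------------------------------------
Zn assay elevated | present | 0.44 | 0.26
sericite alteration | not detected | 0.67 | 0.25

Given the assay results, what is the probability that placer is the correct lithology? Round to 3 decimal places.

0.251

For each hypothesis, the unnormalized posterior weight is prior × product of the assay result likelihoods (using 1 − P(present | H) for each absent assay result):
  sediment-hosted zinc: 0.80 × 0.44 × (1 − 0.67) = 0.11616
  placer: 0.20 × 0.26 × (1 − 0.25) = 0.039
The unnormalized weights sum to 0.15516.
P(placer | evidence) = 0.039 / 0.15516 ≈ 0.251.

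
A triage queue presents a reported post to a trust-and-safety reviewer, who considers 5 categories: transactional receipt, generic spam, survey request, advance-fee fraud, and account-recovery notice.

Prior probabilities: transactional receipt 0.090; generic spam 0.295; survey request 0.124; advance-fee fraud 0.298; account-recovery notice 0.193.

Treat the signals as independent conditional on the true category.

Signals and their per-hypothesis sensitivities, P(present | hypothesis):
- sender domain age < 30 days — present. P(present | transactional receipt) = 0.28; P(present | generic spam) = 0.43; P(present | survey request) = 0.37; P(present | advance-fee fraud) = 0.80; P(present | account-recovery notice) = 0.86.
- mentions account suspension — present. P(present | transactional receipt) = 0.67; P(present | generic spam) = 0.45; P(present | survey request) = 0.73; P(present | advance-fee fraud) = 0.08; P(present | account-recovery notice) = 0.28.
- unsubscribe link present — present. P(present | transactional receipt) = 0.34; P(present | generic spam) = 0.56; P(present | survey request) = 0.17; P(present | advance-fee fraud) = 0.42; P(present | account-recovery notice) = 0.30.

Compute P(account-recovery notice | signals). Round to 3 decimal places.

For each hypothesis, the unnormalized posterior weight is prior × product of the signal likelihoods:
  transactional receipt: 0.090 × 0.28 × 0.67 × 0.34 = 0.0057406
  generic spam: 0.295 × 0.43 × 0.45 × 0.56 = 0.031966
  survey request: 0.124 × 0.37 × 0.73 × 0.17 = 0.0056937
  advance-fee fraud: 0.298 × 0.80 × 0.08 × 0.42 = 0.0080102
  account-recovery notice: 0.193 × 0.86 × 0.28 × 0.30 = 0.013942
The unnormalized weights sum to 0.065353.
P(account-recovery notice | evidence) = 0.013942 / 0.065353 ≈ 0.213.

0.213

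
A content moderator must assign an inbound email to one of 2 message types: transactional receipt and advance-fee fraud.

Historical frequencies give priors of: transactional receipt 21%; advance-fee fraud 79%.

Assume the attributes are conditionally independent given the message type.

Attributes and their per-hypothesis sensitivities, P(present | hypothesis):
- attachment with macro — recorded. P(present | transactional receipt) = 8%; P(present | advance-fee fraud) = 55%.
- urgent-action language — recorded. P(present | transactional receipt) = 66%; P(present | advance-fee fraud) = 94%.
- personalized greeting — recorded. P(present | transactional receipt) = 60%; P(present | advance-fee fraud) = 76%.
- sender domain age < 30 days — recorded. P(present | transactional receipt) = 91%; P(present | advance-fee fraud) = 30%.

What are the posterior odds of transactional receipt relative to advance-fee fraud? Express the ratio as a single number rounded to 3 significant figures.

Posterior odds equal prior odds times the likelihood ratio; only the two competing hypotheses matter.
  transactional receipt: 0.21 × 0.08 × 0.66 × 0.60 × 0.91 = 0.006054
  advance-fee fraud: 0.79 × 0.55 × 0.94 × 0.76 × 0.30 = 0.093122
Odds(transactional receipt : advance-fee fraud) = 0.006054 / 0.093122 ≈ 0.0650.

0.0650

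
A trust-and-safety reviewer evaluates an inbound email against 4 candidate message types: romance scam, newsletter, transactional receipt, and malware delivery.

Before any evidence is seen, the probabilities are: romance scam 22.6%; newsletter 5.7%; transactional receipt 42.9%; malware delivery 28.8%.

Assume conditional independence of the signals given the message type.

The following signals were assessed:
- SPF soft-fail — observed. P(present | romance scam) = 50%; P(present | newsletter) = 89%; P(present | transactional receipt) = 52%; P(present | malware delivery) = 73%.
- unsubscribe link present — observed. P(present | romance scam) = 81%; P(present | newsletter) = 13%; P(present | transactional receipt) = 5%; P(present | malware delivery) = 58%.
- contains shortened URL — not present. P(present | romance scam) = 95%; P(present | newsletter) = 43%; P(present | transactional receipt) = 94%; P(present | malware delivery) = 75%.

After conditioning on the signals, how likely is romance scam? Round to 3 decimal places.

For each hypothesis, the unnormalized posterior weight is prior × product of the signal likelihoods (using 1 − P(present | H) for each absent signal):
  romance scam: 0.226 × 0.50 × 0.81 × (1 − 0.95) = 0.0045765
  newsletter: 0.057 × 0.89 × 0.13 × (1 − 0.43) = 0.0037591
  transactional receipt: 0.429 × 0.52 × 0.05 × (1 − 0.94) = 0.00066924
  malware delivery: 0.288 × 0.73 × 0.58 × (1 − 0.75) = 0.030485
The unnormalized weights sum to 0.03949.
P(romance scam | evidence) = 0.0045765 / 0.03949 ≈ 0.116.

0.116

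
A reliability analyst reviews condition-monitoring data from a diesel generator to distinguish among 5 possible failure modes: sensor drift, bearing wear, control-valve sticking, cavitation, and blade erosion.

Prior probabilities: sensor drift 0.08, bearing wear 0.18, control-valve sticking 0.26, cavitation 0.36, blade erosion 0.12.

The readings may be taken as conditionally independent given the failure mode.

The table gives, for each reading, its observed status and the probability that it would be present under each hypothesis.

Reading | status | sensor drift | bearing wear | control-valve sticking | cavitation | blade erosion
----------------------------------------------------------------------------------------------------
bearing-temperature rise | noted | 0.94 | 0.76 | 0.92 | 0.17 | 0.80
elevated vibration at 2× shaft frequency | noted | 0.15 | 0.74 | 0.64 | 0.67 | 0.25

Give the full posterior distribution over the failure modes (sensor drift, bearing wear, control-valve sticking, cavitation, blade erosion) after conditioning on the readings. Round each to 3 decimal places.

For each hypothesis, the unnormalized posterior weight is prior × product of the reading likelihoods:
  sensor drift: 0.08 × 0.94 × 0.15 = 0.01128
  bearing wear: 0.18 × 0.76 × 0.74 = 0.10123
  control-valve sticking: 0.26 × 0.92 × 0.64 = 0.15309
  cavitation: 0.36 × 0.17 × 0.67 = 0.041004
  blade erosion: 0.12 × 0.80 × 0.25 = 0.024
Marginal likelihood of the evidence = 0.3306.
P(sensor drift | evidence) = 0.01128 / 0.3306 ≈ 0.034
P(bearing wear | evidence) = 0.10123 / 0.3306 ≈ 0.306
P(control-valve sticking | evidence) = 0.15309 / 0.3306 ≈ 0.463
P(cavitation | evidence) = 0.041004 / 0.3306 ≈ 0.124
P(blade erosion | evidence) = 0.024 / 0.3306 ≈ 0.073

0.034, 0.306, 0.463, 0.124, 0.073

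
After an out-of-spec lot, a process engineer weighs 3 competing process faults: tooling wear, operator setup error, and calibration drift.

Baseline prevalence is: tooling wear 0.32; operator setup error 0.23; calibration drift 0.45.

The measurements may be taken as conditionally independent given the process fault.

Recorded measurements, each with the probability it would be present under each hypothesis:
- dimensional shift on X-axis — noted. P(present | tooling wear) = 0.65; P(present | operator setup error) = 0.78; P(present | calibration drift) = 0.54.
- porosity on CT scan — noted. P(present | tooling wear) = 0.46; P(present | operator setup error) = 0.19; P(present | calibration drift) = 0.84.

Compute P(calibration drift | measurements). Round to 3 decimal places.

0.611

Multiply each prior by the joint likelihood of the measurement pattern:
  tooling wear: 0.32 × 0.65 × 0.46 = 0.09568
  operator setup error: 0.23 × 0.78 × 0.19 = 0.034086
  calibration drift: 0.45 × 0.54 × 0.84 = 0.20412
Normalizing constant Z = 0.09568 + 0.034086 + 0.20412 = 0.33389.
P(calibration drift | evidence) = 0.20412 / 0.33389 ≈ 0.611.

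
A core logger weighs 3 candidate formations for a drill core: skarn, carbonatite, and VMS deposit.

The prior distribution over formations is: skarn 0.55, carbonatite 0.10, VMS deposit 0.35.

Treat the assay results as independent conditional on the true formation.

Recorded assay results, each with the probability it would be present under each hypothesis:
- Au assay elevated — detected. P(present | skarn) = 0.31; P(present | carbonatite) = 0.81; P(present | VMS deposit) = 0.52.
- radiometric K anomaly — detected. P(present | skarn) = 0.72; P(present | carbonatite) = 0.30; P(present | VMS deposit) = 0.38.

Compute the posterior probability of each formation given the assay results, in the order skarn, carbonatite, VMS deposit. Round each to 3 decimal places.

Multiply each prior by the joint likelihood of the assay result pattern:
  skarn: 0.55 × 0.31 × 0.72 = 0.12276
  carbonatite: 0.10 × 0.81 × 0.30 = 0.0243
  VMS deposit: 0.35 × 0.52 × 0.38 = 0.06916
Normalizing constant Z = 0.12276 + 0.0243 + 0.06916 = 0.21622.
P(skarn | evidence) = 0.12276 / 0.21622 ≈ 0.568
P(carbonatite | evidence) = 0.0243 / 0.21622 ≈ 0.112
P(VMS deposit | evidence) = 0.06916 / 0.21622 ≈ 0.320

0.568, 0.112, 0.320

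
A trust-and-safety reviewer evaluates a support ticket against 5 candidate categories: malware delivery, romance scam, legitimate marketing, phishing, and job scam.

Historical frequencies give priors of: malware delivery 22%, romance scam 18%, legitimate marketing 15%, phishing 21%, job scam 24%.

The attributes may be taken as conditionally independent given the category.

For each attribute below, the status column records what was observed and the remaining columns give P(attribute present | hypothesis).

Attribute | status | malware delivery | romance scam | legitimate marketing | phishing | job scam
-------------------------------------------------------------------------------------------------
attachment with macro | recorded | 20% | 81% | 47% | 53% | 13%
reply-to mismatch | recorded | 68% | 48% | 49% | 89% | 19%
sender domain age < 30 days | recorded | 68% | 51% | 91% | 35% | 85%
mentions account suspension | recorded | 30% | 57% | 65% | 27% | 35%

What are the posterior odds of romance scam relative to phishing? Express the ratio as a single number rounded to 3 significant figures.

The normalizing constant cancels in an odds ratio, so compute prior × likelihood for the two hypotheses only:
  romance scam: 0.18 × 0.81 × 0.48 × 0.51 × 0.57 = 0.020344
  phishing: 0.21 × 0.53 × 0.89 × 0.35 × 0.27 = 0.0093609
Odds(romance scam : phishing) = 0.020344 / 0.0093609 ≈ 2.17.

2.17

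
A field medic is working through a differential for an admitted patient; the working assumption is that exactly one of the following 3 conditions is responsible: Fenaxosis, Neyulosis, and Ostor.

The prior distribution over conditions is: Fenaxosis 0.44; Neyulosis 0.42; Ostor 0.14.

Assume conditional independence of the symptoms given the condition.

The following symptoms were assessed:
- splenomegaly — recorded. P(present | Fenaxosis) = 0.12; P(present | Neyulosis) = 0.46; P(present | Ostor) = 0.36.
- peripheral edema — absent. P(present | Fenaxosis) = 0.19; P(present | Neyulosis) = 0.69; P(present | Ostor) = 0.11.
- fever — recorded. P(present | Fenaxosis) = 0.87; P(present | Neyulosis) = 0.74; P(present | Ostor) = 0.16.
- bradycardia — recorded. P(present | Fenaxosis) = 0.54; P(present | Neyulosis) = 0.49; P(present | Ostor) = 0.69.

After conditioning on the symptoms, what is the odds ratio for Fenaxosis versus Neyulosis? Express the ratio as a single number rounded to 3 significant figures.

0.925

The normalizing constant cancels in an odds ratio, so compute prior × likelihood for the two hypotheses only (using 1 − P(present | H) for each absent symptom):
  Fenaxosis: 0.44 × 0.12 × (1 − 0.19) × 0.87 × 0.54 = 0.020092
  Neyulosis: 0.42 × 0.46 × (1 − 0.69) × 0.74 × 0.49 = 0.021717
Posterior odds = 0.020092 / 0.021717 ≈ 0.925.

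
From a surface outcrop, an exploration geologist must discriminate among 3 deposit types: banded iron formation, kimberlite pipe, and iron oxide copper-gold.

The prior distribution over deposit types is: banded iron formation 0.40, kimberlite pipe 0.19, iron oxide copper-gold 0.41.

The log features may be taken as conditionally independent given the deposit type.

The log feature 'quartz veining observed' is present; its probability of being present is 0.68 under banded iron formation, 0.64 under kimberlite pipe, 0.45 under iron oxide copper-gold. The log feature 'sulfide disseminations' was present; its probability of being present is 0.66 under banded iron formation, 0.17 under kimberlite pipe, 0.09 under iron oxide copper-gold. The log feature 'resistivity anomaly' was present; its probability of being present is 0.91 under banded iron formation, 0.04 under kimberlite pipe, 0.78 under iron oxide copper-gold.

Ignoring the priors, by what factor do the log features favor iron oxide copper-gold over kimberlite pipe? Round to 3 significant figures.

7.26

The Bayes factor is the ratio of the joint likelihoods of the log feature pattern under the two hypotheses.
  iron oxide copper-gold: 0.45 × 0.09 × 0.78 = 0.03159
  kimberlite pipe: 0.64 × 0.17 × 0.04 = 0.004352
Bayes factor = 0.03159 / 0.004352 ≈ 7.26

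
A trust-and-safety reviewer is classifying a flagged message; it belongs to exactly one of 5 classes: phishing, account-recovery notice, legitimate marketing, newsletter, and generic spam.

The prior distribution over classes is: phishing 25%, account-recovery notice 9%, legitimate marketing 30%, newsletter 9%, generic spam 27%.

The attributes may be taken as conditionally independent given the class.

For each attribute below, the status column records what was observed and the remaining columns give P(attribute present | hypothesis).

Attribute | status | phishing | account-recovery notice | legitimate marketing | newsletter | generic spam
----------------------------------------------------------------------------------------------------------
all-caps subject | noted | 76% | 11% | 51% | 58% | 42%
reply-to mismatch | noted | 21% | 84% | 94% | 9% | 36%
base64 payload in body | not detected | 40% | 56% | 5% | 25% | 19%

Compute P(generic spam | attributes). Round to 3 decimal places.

0.165

By Bayes' rule with conditional independence, the unnormalized weight for each hypothesis is prior × ∏ likelihoods (using 1 − P(present | H) for each absent attribute):
  phishing: 0.25 × 0.76 × 0.21 × (1 − 0.40) = 0.02394
  account-recovery notice: 0.09 × 0.11 × 0.84 × (1 − 0.56) = 0.003659
  legitimate marketing: 0.30 × 0.51 × 0.94 × (1 − 0.05) = 0.13663
  newsletter: 0.09 × 0.58 × 0.09 × (1 − 0.25) = 0.0035235
  generic spam: 0.27 × 0.42 × 0.36 × (1 − 0.19) = 0.033067
Marginal likelihood of the evidence = 0.20082.
P(generic spam | evidence) = 0.033067 / 0.20082 ≈ 0.165.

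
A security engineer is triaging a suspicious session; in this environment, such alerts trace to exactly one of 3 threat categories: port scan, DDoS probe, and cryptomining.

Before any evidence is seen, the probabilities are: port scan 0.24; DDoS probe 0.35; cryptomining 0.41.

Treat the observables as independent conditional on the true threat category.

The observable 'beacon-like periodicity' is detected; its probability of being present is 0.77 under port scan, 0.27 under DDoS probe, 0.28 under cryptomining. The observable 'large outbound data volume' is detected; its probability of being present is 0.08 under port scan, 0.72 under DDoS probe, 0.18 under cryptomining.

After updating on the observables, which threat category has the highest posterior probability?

DDoS probe

By Bayes' rule with conditional independence, the unnormalized weight for each hypothesis is prior × ∏ likelihoods:
  port scan: 0.24 × 0.77 × 0.08 = 0.014784
  DDoS probe: 0.35 × 0.27 × 0.72 = 0.06804
  cryptomining: 0.41 × 0.28 × 0.18 = 0.020664
Normalizing constant Z = 0.014784 + 0.06804 + 0.020664 = 0.10349.
P(port scan | evidence) ≈ 0.014784 / 0.10349 ≈ 0.143
P(DDoS probe | evidence) ≈ 0.06804 / 0.10349 ≈ 0.657
P(cryptomining | evidence) ≈ 0.020664 / 0.10349 ≈ 0.200
The largest is 0.657, so DDoS probe is most probable.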